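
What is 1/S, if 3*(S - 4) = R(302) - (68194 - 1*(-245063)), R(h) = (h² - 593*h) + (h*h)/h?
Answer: -3/400825 ≈ -7.4846e-6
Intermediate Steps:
R(h) = h² - 592*h (R(h) = (h² - 593*h) + h²/h = (h² - 593*h) + h = h² - 592*h)
S = -400825/3 (S = 4 + (302*(-592 + 302) - (68194 - 1*(-245063)))/3 = 4 + (302*(-290) - (68194 + 245063))/3 = 4 + (-87580 - 1*313257)/3 = 4 + (-87580 - 313257)/3 = 4 + (⅓)*(-400837) = 4 - 400837/3 = -400825/3 ≈ -1.3361e+5)
1/S = 1/(-400825/3) = -3/400825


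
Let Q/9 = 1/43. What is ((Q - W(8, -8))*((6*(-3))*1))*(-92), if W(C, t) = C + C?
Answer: -1124424/43 ≈ -26149.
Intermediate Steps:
Q = 9/43 ≈ 0.20930
W(C, t) = 2*C
((Q - W(8, -8))*((6*(-3))*1))*(-92) = ((9/43 - 2*8)*((6*(-3))*1))*(-92) = ((9/43 - 1*16)*(-18*1))*(-92) = ((9/43 - 16)*(-18))*(-92) = -679/43*(-18)*(-92) = (12222/43)*(-92) = -1124424/43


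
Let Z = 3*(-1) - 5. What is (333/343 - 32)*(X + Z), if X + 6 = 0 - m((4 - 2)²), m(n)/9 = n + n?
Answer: 915298/343 ≈ 2668.5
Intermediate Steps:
Z = -8 (Z = -3 - 5 = -8)
m(n) = 18*n (m(n) = 9*(n + n) = 9*(2*n) = 18*n)
X = -78 (X = -6 + (0 - 18*(4 - 2)²) = -6 + (0 - 18*2²) = -6 + (0 - 18*4) = -6 + (0 - 1*72) = -6 + (0 - 72) = -6 - 72 = -78)
(333/343 - 32)*(X + Z) = (333/343 - 32)*(-78 - 8) = (333*(1/343) - 32)*(-86) = (333/343 - 32)*(-86) = -10643/343*(-86) = 915298/343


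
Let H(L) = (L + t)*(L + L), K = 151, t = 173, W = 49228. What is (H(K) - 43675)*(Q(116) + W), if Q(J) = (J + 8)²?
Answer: 3499792492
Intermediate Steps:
H(L) = 2*L*(173 + L) (H(L) = (L + 173)*(L + L) = (173 + L)*(2*L) = 2*L*(173 + L))
Q(J) = (8 + J)²
(H(K) - 43675)*(Q(116) + W) = (2*151*(173 + 151) - 43675)*((8 + 116)² + 49228) = (2*151*324 - 43675)*(124² + 49228) = (97848 - 43675)*(15376 + 49228) = 54173*64604 = 3499792492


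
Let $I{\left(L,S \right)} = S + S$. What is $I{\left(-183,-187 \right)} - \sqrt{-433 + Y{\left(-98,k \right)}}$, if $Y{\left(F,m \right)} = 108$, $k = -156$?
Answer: $-374 - 5 i \sqrt{13} \approx -374.0 - 18.028 i$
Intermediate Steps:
$I{\left(L,S \right)} = 2 S$
$I{\left(-183,-187 \right)} - \sqrt{-433 + Y{\left(-98,k \right)}} = 2 \left(-187\right) - \sqrt{-433 + 108} = -374 - \sqrt{-325} = -374 - 5 i \sqrt{13}$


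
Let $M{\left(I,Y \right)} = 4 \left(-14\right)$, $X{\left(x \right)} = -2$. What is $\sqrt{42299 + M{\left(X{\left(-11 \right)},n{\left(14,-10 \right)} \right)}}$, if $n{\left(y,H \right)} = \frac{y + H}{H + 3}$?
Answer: $\sqrt{42243} \approx 205.53$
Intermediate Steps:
$n{\left(y,H \right)} = \frac{H + y}{3 + H}$
$M{\left(I,Y \right)} = -56$
$\sqrt{42299 + M{\left(X{\left(-11 \right)},n{\left(14,-10 \right)} \right)}} = \sqrt{42299 - 56} = \sqrt{42243}$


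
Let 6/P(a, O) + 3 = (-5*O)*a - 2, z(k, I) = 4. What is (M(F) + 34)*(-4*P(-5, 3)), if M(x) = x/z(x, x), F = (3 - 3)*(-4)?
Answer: -408/35 ≈ -11.657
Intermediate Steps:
P(a, O) = 6/(-5 - 5*O*a) (P(a, O) = 6/(-3 + ((-5*O)*a - 2)) = 6/(-3 + (-5*O*a - 2)) = 6/(-3 + (-2 - 5*O*a)) = 6/(-5 - 5*O*a))
F = 0 (F = 0*(-4) = 0)
M(x) = x/4
(M(F) + 34)*(-4*P(-5, 3)) = ((¼)*0 + 34)*(-(-24)/(5 + 5*3*(-5))) = (0 + 34)*(-(-24)/(5 - 75)) = 34*(-(-24)/(-70)) = 34*(-(-24)*(-1)/70) = 34*(-4*3/35) = 34*(-12/35) = -408/35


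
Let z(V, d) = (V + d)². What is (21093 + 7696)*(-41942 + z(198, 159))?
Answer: 2461661023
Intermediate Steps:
(21093 + 7696)*(-41942 + z(198, 159)) = (21093 + 7696)*(-41942 + (198 + 159)²) = 28789*(-41942 + 357²) = 28789*(-41942 + 127449) = 28789*85507 = 2461661023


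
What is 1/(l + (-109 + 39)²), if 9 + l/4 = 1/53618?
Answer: 26809/130398978 ≈ 0.00020559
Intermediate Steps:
l = -965122/26809 (l = -36 + 4/53618 = -36 + 4*(1/53618) = -36 + 2/26809 = -965122/26809 ≈ -36.000)
1/(l + (-109 + 39)²) = 1/(-965122/26809 + (-109 + 39)²) = 1/(-965122/26809 + (-70)²) = 1/(-965122/26809 + 4900) = 1/(130398978/26809) = 26809/130398978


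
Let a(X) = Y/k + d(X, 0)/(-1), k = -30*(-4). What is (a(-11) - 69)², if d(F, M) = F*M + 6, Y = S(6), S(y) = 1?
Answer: 80982001/14400 ≈ 5623.8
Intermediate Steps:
k = 120 (k = -5*(-24) = 120)
Y = 1
d(F, M) = 6 + F*M
a(X) = -719/120 (a(X) = 1/120 + (6 + X*0)/(-1) = 1*(1/120) + (6 + 0)*(-1) = 1/120 + 6*(-1) = 1/120 - 6 = -719/120)
(a(-11) - 69)² = (-719/120 - 69)² = (-8999/120)² = 80982001/14400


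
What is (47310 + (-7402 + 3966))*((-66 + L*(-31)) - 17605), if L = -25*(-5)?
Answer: -945309204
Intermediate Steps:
L = 125
(47310 + (-7402 + 3966))*((-66 + L*(-31)) - 17605) = (47310 + (-7402 + 3966))*((-66 + 125*(-31)) - 17605) = (47310 - 3436)*((-66 - 3875) - 17605) = 43874*(-3941 - 17605) = 43874*(-21546) = -945309204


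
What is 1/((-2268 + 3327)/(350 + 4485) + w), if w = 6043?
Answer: 4835/29218964 ≈ 0.00016547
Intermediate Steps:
1/((-2268 + 3327)/(350 + 4485) + w) = 1/((-2268 + 3327)/(350 + 4485) + 6043) = 1/(1059/4835 + 6043) = 1/(29218964/4835) = 4835/29218964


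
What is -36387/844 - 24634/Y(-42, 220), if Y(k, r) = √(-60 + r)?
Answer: -36387/844 - 12317*√10/20 ≈ -1990.6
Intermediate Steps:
-36387/844 - 24634/Y(-42, 220) = -36387/844 - 24634/√(-60 + 220) = -36387*1/844 - 24634*√10/40 = -36387/844 - 24634*√10/40 = -36387/844 - 12317*√10/20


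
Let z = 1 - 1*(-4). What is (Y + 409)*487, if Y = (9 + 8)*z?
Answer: 240578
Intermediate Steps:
z = 5 (z = 1 + 4 = 5)
Y = 85 (Y = (9 + 8)*5 = 17*5 = 85)
(Y + 409)*487 = (85 + 409)*487 = 494*487 = 240578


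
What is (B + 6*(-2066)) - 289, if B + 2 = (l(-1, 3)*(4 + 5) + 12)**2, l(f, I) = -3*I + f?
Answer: -6603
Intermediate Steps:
l(f, I) = f - 3*I
B = 6082 (B = -2 + ((-1 - 3*3)*(4 + 5) + 12)**2 = -2 + ((-1 - 9)*9 + 12)**2 = -2 + (-10*9 + 12)**2 = -2 + (-90 + 12)**2 = -2 + (-78)**2 = -2 + 6084 = 6082)
(B + 6*(-2066)) - 289 = (6082 + 6*(-2066)) - 289 = (6082 - 12396) - 289 = -6314 - 289 = -6603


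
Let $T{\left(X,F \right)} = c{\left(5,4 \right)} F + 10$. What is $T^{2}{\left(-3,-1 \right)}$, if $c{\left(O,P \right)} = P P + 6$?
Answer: $144$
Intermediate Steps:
$c{\left(O,P \right)} = 6 + P^{2}$ ($c{\left(O,P \right)} = P^{2} + 6 = 6 + P^{2}$)
$T{\left(X,F \right)} = 10 + 22 F$ ($T{\left(X,F \right)} = \left(6 + 4^{2}\right) F + 10 = \left(6 + 16\right) F + 10 = 22 F + 10 = 10 + 22 F$)
$T^{2}{\left(-3,-1 \right)} = \left(10 + 22 \left(-1\right)\right)^{2} = \left(10 - 22\right)^{2} = \left(-12\right)^{2} = 144$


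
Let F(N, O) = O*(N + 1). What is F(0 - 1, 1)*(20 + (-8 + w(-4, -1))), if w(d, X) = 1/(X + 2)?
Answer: 0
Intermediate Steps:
F(N, O) = O*(1 + N)
w(d, X) = 1/(2 + X)
F(0 - 1, 1)*(20 + (-8 + w(-4, -1))) = (1*(1 + (0 - 1)))*(20 + (-8 + 1/(2 - 1))) = (1*(1 - 1))*(20 + (-8 + 1/1)) = (1*0)*(20 + (-8 + 1)) = 0*(20 - 7) = 0*13 = 0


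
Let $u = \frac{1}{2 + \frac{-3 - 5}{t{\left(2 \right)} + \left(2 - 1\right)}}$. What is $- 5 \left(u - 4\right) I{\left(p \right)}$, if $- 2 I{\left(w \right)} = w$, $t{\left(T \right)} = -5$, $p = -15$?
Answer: $\frac{1125}{8} \approx 140.63$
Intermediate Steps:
$I{\left(w \right)} = - \frac{w}{2}$
$u = \frac{1}{4}$ ($u = \frac{1}{2 + \frac{-3 - 5}{-5 + \left(2 - 1\right)}} = \frac{1}{2 - \frac{8}{-5 + 1}} = \frac{1}{2 - \frac{8}{-4}} = \frac{1}{2 - -2} = \frac{1}{2 + 2} = \frac{1}{4} \approx 0.25$)
$- 5 \left(u - 4\right) I{\left(p \right)} = - 5 \left(\frac{1}{4} - 4\right) \left(\left(- \frac{1}{2}\right) \left(-15\right)\right) = \left(-5\right) \left(- \frac{15}{4}\right) \frac{15}{2} = \frac{75}{4} \cdot \frac{15}{2} = \frac{1125}{8}$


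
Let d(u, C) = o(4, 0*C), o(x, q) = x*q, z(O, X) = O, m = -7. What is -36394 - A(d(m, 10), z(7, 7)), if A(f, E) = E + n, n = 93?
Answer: -36494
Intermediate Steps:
o(x, q) = q*x
d(u, C) = 0 (d(u, C) = (0*C)*4 = 0*4 = 0)
A(f, E) = 93 + E (A(f, E) = E + 93 = 93 + E)
-36394 - A(d(m, 10), z(7, 7)) = -36394 - (93 + 7) = -36394 - 1*100 = -36394 - 100 = -36494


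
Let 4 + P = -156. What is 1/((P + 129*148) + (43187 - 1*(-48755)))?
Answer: 1/110874 ≈ 9.0192e-6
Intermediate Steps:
P = -160 (P = -4 - 156 = -160)
1/((P + 129*148) + (43187 - 1*(-48755))) = 1/((-160 + 129*148) + (43187 - 1*(-48755))) = 1/((-160 + 19092) + (43187 + 48755)) = 1/(18932 + 91942) = 1/110874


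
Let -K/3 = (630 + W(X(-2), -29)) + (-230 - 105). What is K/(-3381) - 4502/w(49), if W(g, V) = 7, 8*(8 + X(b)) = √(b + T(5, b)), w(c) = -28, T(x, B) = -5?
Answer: 363015/2254 ≈ 161.05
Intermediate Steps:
X(b) = -8 + √(-5 + b)/8 (X(b) = -8 + √(b - 5)/8 = -8 + √(-5 + b)/8)
K = -906 (K = -3*((630 + 7) + (-230 - 105)) = -3*(637 - 335) = -3*302 = -906)
K/(-3381) - 4502/w(49) = -906/(-3381) - 4502/(-28) = -906*(-1/3381) - 4502*(-1/28) = 302/1127 + 2251/14 = 363015/2254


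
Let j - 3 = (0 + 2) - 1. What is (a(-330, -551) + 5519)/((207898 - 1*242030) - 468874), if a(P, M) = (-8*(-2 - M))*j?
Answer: 12049/503006 ≈ 0.023954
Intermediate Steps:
j = 4 (j = 3 + ((0 + 2) - 1) = 3 + (2 - 1) = 3 + 1 = 4)
a(P, M) = 64 + 32*M (a(P, M) = -8*(-2 - M)*4 = (16 + 8*M)*4 = 64 + 32*M)
(a(-330, -551) + 5519)/((207898 - 1*242030) - 468874) = ((64 + 32*(-551)) + 5519)/((207898 - 1*242030) - 468874) = ((64 - 17632) + 5519)/((207898 - 242030) - 468874) = (-17568 + 5519)/(-34132 - 468874) = -12049/(-503006) = -12049*(-1/503006) = 12049/503006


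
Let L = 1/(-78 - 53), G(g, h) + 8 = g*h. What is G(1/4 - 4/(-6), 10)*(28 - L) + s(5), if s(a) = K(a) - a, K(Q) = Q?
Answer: 8561/262 ≈ 32.676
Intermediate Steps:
s(a) = 0 (s(a) = a - a = 0)
G(g, h) = -8 + g*h
L = -1/131 (L = 1/(-131) = -1/131 ≈ -0.0076336)
G(1/4 - 4/(-6), 10)*(28 - L) + s(5) = (-8 + (1/4 - 4/(-6))*10)*(28 - 1*(-1/131)) + 0 = (-8 + (1*(¼) - 4*(-⅙))*10)*(28 + 1/131) + 0 = (-8 + (¼ + ⅔)*10)*(3669/131) + 0 = (-8 + (11/12)*10)*(3669/131) + 0 = (-8 + 55/6)*(3669/131) + 0 = (7/6)*(3669/131) + 0 = 8561/262 + 0 = 8561/262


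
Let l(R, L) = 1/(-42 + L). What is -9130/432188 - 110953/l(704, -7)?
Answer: 1174837596953/216094 ≈ 5.4367e+6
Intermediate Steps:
-9130/432188 - 110953/l(704, -7) = -9130/432188 - 110953/(1/(-42 - 7)) = -9130*1/432188 - 110953/(1/(-49)) = -4565/216094 - 110953/(-1/49) = -4565/216094 - 110953*(-49) = -4565/216094 + 5436697 = 1174837596953/216094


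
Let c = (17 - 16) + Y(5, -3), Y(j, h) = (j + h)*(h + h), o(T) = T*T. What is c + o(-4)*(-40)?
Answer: -651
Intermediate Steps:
o(T) = T**2
Y(j, h) = 2*h*(h + j) (Y(j, h) = (h + j)*(2*h) = 2*h*(h + j))
c = -11 (c = (17 - 16) + 2*(-3)*(-3 + 5) = 1 + 2*(-3)*2 = 1 - 12 = -11)
c + o(-4)*(-40) = -11 + (-4)**2*(-40) = -11 + 16*(-40) = -11 - 640 = -651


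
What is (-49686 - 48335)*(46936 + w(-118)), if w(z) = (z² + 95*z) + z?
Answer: -4855176172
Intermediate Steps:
w(z) = z² + 96*z
(-49686 - 48335)*(46936 + w(-118)) = (-49686 - 48335)*(46936 - 118*(96 - 118)) = -98021*(46936 - 118*(-22)) = -98021*(46936 + 2596) = -98021*49532 = -4855176172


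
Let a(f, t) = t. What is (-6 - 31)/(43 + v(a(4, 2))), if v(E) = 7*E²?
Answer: -37/71 ≈ -0.52113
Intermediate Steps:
(-6 - 31)/(43 + v(a(4, 2))) = (-6 - 31)/(43 + 7*2²) = -37/(43 + 7*4) = -37/(43 + 28) = -37/71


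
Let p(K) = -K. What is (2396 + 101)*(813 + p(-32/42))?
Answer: 42671233/21 ≈ 2.0320e+6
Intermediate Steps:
(2396 + 101)*(813 + p(-32/42)) = (2396 + 101)*(813 - (-32)/42) = 2497*(813 - (-32)/42) = 2497*(813 - 1*(-16/21)) = 2497*(813 + 16/21) = 2497*(17089/21) = 42671233/21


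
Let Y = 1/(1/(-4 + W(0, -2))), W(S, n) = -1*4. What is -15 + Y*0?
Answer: -15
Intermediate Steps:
W(S, n) = -4
Y = -8 (Y = 1/(1/(-4 - 4)) = 1/(1/(-8)) = 1/(-⅛) = -8)
-15 + Y*0 = -15 - 8*0 = -15 + 0 = -15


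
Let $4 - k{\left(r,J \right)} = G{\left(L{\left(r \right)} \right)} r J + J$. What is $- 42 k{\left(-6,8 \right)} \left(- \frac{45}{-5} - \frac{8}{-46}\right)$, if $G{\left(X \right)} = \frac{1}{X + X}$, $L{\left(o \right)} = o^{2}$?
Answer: $\frac{29540}{23} \approx 1284.3$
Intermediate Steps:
$G{\left(X \right)} = \frac{1}{2 X}$
$k{\left(r,J \right)} = 4 - J - \frac{J}{2 r}$ ($k{\left(r,J \right)} = 4 - \left(\frac{1}{2 r^{2}} r J + J\right) = 4 - \left(\frac{1}{2 r} J + J\right) = 4 - \left(\frac{J}{2 r} + J\right) = 4 - \left(J + \frac{J}{2 r}\right) = 4 - J - \frac{J}{2 r}$)
$- 42 k{\left(-6,8 \right)} \left(- \frac{45}{-5} - \frac{8}{-46}\right) = - 42 \left(4 - 8 - \frac{4}{-6}\right) \left(- \frac{45}{-5} - \frac{8}{-46}\right) = - 42 \left(4 - 8 - 4 \left(- \frac{1}{6}\right)\right) \left(\left(-45\right) \left(- \frac{1}{5}\right) - - \frac{4}{23}\right) = - 42 \left(4 - 8 + \frac{2}{3}\right) \left(9 + \frac{4}{23}\right) = \left(-42\right) \left(- \frac{10}{3}\right) \frac{211}{23} = 140 \cdot \frac{211}{23} = \frac{29540}{23}$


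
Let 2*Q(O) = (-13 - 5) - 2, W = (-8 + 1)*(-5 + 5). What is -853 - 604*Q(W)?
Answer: 5187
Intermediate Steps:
W = 0 (W = -7*0 = 0)
Q(O) = -10 (Q(O) = ((-13 - 5) - 2)/2 = (-18 - 2)/2 = (½)*(-20) = -10)
-853 - 604*Q(W) = -853 - 604*(-10) = -853 + 6040 = 5187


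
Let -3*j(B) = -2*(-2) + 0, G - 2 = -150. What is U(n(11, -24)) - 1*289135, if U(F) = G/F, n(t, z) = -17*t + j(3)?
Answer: -163360831/565 ≈ -2.8913e+5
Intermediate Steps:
G = -148 (G = 2 - 150 = -148)
j(B) = -4/3 (j(B) = -(-2*(-2) + 0)/3 = -(4 + 0)/3 = -⅓*4 = -4/3)
n(t, z) = -4/3 - 17*t (n(t, z) = -17*t - 4/3 = -4/3 - 17*t)
U(F) = -148/F
U(n(11, -24)) - 1*289135 = -148/(-4/3 - 17*11) - 1*289135 = -148/(-4/3 - 187) - 289135 = -148/(-565/3) - 289135 = -148*(-3/565) - 289135 = 444/565 - 289135 = -163360831/565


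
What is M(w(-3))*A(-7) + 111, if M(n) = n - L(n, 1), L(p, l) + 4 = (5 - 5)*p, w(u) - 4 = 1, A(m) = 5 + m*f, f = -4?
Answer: 408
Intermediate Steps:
A(m) = 5 - 4*m (A(m) = 5 + m*(-4) = 5 - 4*m)
w(u) = 5 (w(u) = 4 + 1 = 5)
L(p, l) = -4 (L(p, l) = -4 + (5 - 5)*p = -4 + 0*p = -4 + 0 = -4)
M(n) = 4 + n (M(n) = n - 1*(-4) = n + 4 = 4 + n)
M(w(-3))*A(-7) + 111 = (4 + 5)*(5 - 4*(-7)) + 111 = 9*(5 + 28) + 111 = 9*33 + 111 = 297 + 111 = 408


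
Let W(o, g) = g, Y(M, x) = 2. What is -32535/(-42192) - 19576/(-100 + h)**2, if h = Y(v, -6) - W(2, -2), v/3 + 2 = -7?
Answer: -456691/337536 ≈ -1.3530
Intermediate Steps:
v = -27 (v = -6 + 3*(-7) = -6 - 21 = -27)
h = 4 (h = 2 - 1*(-2) = 2 + 2 = 4)
-32535/(-42192) - 19576/(-100 + h)**2 = -32535/(-42192) - 19576/(-100 + 4)**2 = -32535*(-1/42192) - 19576/((-96)**2) = 3615/4688 - 19576/9216 = 3615/4688 - 19576*1/9216 = 3615/4688 - 2447/1152 = -456691/337536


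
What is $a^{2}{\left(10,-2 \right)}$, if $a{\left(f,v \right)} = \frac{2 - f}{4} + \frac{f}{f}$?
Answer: $1$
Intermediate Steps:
$a{\left(f,v \right)} = \frac{3}{2} - \frac{f}{4}$ ($a{\left(f,v \right)} = \left(2 - f\right) \frac{1}{4} + 1 = \left(\frac{1}{2} - \frac{f}{4}\right) + 1 = \frac{3}{2} - \frac{f}{4}$)
$a^{2}{\left(10,-2 \right)} = \left(\frac{3}{2} - \frac{5}{2}\right)^{2} = \left(-1\right)^{2} = 1$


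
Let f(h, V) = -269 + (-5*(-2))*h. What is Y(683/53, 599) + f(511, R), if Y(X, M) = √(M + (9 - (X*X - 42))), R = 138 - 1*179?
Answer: 4841 + √1359361/53 ≈ 4863.0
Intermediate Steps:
R = -41 (R = 138 - 179 = -41)
f(h, V) = -269 + 10*h
Y(X, M) = √(51 + M - X²) (Y(X, M) = √(M + (9 - (X² - 42))) = √(M + (9 - (-42 + X²))) = √(M + (9 + (42 - X²))) = √(M + (51 - X²)) = √(51 + M - X²))
Y(683/53, 599) + f(511, R) = √(51 + 599 - (683/53)²) + (-269 + 10*511) = √(51 + 599 - (683*(1/53))²) + (-269 + 5110) = √(51 + 599 - (683/53)²) + 4841 = √(51 + 599 - 1*466489/2809) + 4841 = √(51 + 599 - 466489/2809) + 4841 = √(1359361/2809) + 4841 = √1359361/53 + 4841 = 4841 + √1359361/53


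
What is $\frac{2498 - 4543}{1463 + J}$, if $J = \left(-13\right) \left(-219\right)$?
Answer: $- \frac{409}{862} \approx -0.47448$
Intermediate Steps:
$J = 2847$
$\frac{2498 - 4543}{1463 + J} = \frac{2498 - 4543}{1463 + 2847} = - \frac{2045}{4310} = \left(-2045\right) \frac{1}{4310} = - \frac{409}{862}$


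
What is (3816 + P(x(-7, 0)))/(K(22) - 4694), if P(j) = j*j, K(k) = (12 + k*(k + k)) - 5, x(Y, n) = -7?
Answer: -3865/3719 ≈ -1.0393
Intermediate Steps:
K(k) = 7 + 2*k² (K(k) = (12 + k*(2*k)) - 5 = (12 + 2*k²) - 5 = 7 + 2*k²)
P(j) = j²
(3816 + P(x(-7, 0)))/(K(22) - 4694) = (3816 + (-7)²)/((7 + 2*22²) - 4694) = (3816 + 49)/((7 + 2*484) - 4694) = 3865/((7 + 968) - 4694) = 3865/(975 - 4694) = 3865/(-3719) = 3865*(-1/3719) = -3865/3719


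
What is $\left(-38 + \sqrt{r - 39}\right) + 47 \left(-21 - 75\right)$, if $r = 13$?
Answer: $-4550 + i \sqrt{26} \approx -4550.0 + 5.099 i$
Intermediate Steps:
$\left(-38 + \sqrt{r - 39}\right) + 47 \left(-21 - 75\right) = \left(-38 + \sqrt{13 - 39}\right) + 47 \left(-21 - 75\right) = \left(-38 + \sqrt{-26}\right) + 47 \left(-21 - 75\right) = \left(-38 + i \sqrt{26}\right) + 47 \left(-96\right) = \left(-38 + i \sqrt{26}\right) - 4512 = -4550 + i \sqrt{26}$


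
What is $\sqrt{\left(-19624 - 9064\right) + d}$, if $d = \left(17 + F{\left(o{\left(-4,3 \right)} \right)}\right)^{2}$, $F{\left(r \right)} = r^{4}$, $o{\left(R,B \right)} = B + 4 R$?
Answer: $14 \sqrt{4166701} \approx 28578.0$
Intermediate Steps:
$d = 816702084$ ($d = \left(17 + \left(3 + 4 \left(-4\right)\right)^{4}\right)^{2} = \left(17 + \left(3 - 16\right)^{4}\right)^{2} = \left(17 + \left(-13\right)^{4}\right)^{2} = \left(17 + 28561\right)^{2} = 28578^{2} = 816702084$)
$\sqrt{\left(-19624 - 9064\right) + d} = \sqrt{\left(-19624 - 9064\right) + 816702084} = \sqrt{-28688 + 816702084} = \sqrt{816673396} = 14 \sqrt{4166701}$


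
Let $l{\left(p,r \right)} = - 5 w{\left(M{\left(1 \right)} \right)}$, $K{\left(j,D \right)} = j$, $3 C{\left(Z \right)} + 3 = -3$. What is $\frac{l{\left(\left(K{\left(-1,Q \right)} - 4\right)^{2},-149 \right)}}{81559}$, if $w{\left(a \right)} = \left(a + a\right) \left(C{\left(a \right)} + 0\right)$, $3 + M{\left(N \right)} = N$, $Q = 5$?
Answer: $- \frac{40}{81559} \approx -0.00049044$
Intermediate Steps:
$C{\left(Z \right)} = -2$ ($C{\left(Z \right)} = -1 + \frac{1}{3} \left(-3\right) = -1 - 1 = -2$)
$M{\left(N \right)} = -3 + N$
$w{\left(a \right)} = - 4 a$ ($w{\left(a \right)} = \left(a + a\right) \left(-2 + 0\right) = 2 a \left(-2\right) = - 4 a$)
$l{\left(p,r \right)} = -40$ ($l{\left(p,r \right)} = - 5 \left(- 4 \left(-3 + 1\right)\right) = - 5 \left(\left(-4\right) \left(-2\right)\right) = \left(-5\right) 8 = -40$)
$\frac{l{\left(\left(K{\left(-1,Q \right)} - 4\right)^{2},-149 \right)}}{81559} = - \frac{40}{81559}$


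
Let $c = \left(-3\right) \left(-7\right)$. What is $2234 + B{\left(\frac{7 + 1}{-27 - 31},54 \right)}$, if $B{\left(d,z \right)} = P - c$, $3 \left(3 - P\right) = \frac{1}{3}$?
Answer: $\frac{19943}{9} \approx 2215.9$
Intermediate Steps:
$P = \frac{26}{9}$ ($P = 3 - \frac{1}{3 \cdot 3} = 3 - \frac{1}{9} = \frac{26}{9} \approx 2.8889$)
$c = 21$
$B{\left(d,z \right)} = - \frac{163}{9}$ ($B{\left(d,z \right)} = \frac{26}{9} - 21 = - \frac{163}{9}$)
$2234 + B{\left(\frac{7 + 1}{-27 - 31},54 \right)} = 2234 - \frac{163}{9} = \frac{19943}{9}$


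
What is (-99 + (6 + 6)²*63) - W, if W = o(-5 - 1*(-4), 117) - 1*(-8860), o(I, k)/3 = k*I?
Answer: 464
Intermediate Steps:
o(I, k) = 3*I*k (o(I, k) = 3*(k*I) = 3*(I*k) = 3*I*k)
W = 8509 (W = 3*(-5 - 1*(-4))*117 - 1*(-8860) = 3*(-5 + 4)*117 + 8860 = 3*(-1)*117 + 8860 = -351 + 8860 = 8509)
(-99 + (6 + 6)²*63) - W = (-99 + (6 + 6)²*63) - 1*8509 = (-99 + 12²*63) - 8509 = (-99 + 144*63) - 8509 = (-99 + 9072) - 8509 = 8973 - 8509 = 464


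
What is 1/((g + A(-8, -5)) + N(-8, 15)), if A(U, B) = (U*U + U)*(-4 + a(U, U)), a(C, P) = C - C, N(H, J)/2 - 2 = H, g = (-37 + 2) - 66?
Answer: -1/337 ≈ -0.0029674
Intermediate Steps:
g = -101 (g = -35 - 66 = -101)
N(H, J) = 4 + 2*H
a(C, P) = 0
A(U, B) = -4*U - 4*U² (A(U, B) = (U*U + U)*(-4 + 0) = (U² + U)*(-4) = (U + U²)*(-4) = -4*U - 4*U²)
1/((g + A(-8, -5)) + N(-8, 15)) = 1/((-101 + 4*(-8)*(-1 - 1*(-8))) + (4 + 2*(-8))) = 1/((-101 + 4*(-8)*(-1 + 8)) + (4 - 16)) = 1/((-101 + 4*(-8)*7) - 12) = 1/((-101 - 224) - 12) = 1/(-325 - 12) = 1/(-337) = -1/337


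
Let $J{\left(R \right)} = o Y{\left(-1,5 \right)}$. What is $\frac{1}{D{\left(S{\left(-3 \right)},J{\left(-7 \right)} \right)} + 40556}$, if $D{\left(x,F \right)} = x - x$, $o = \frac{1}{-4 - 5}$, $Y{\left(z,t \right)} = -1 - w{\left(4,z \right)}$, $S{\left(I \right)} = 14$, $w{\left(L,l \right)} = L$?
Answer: $\frac{1}{40556} \approx 2.4657 \cdot 10^{-5}$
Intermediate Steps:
$Y{\left(z,t \right)} = -5$ ($Y{\left(z,t \right)} = -1 - 4 = -5$)
$o = - \frac{1}{9}$ ($o = \frac{1}{-9} = - \frac{1}{9} \approx -0.11111$)
$J{\left(R \right)} = \frac{5}{9}$ ($J{\left(R \right)} = \left(- \frac{1}{9}\right) \left(-5\right) = \frac{5}{9}$)
$D{\left(x,F \right)} = 0$
$\frac{1}{D{\left(S{\left(-3 \right)},J{\left(-7 \right)} \right)} + 40556} = \frac{1}{0 + 40556} = \frac{1}{40556}$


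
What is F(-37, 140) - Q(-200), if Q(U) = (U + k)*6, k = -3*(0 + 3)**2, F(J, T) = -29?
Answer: 1333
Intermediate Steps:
k = -27 (k = -3*3**2 = -3*9 = -27)
Q(U) = -162 + 6*U (Q(U) = (U - 27)*6 = (-27 + U)*6 = -162 + 6*U)
F(-37, 140) - Q(-200) = -29 - (-162 + 6*(-200)) = -29 - (-162 - 1200) = -29 - 1*(-1362) = -29 + 1362 = 1333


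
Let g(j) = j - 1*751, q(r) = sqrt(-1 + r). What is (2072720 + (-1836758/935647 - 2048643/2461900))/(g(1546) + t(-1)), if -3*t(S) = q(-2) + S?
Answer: 17087722731885477730041/6556824351047775350 + 14323321652879696337*I*sqrt(3)/13113648702095550700 ≈ 2606.1 + 1.8918*I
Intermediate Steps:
t(S) = -S/3 - I*sqrt(3)/3 (t(S) = -(sqrt(-1 - 2) + S)/3 = -(sqrt(-3) + S)/3 = -(I*sqrt(3) + S)/3 = -(S + I*sqrt(3))/3 = -S/3 - I*sqrt(3)/3)
g(j) = -751 + j (g(j) = j - 751 = -751 + j)
(2072720 + (-1836758/935647 - 2048643/2461900))/(g(1546) + t(-1)) = (2072720 + (-1836758/935647 - 2048643/2461900))/((-751 + 1546) + (-1/3*(-1) - I*sqrt(3)/3)) = (2072720 + (-1836758*1/935647 - 2048643*1/2461900))/(795 + (1/3 - I*sqrt(3)/3)) = (2072720 + (-1836758/935647 - 2048643/2461900))/(2386/3 - I*sqrt(3)/3) = (2072720 - 6438721197221/2303469349300)/(2386/3 - I*sqrt(3)/3) = 4774440550959898779/(2303469349300*(2386/3 - I*sqrt(3)/3))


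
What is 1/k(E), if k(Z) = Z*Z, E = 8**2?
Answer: 1/4096 ≈ 0.00024414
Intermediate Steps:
E = 64
k(Z) = Z**2
1/k(E) = 1/(64**2) = 1/4096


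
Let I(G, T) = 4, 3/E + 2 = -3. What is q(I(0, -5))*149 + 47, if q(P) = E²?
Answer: 2516/25 ≈ 100.64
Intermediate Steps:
E = -⅗ (E = 3/(-2 - 3) = 3/(-5) = 3*(-⅕) = -⅗ ≈ -0.60000)
q(P) = 9/25 (q(P) = (-⅗)² = 9/25)
q(I(0, -5))*149 + 47 = (9/25)*149 + 47 = 1341/25 + 47 = 2516/25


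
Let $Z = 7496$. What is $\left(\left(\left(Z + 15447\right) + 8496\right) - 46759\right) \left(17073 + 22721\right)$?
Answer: $-609644080$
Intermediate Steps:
$\left(\left(\left(Z + 15447\right) + 8496\right) - 46759\right) \left(17073 + 22721\right) = \left(\left(\left(7496 + 15447\right) + 8496\right) - 46759\right) \left(17073 + 22721\right) = \left(\left(22943 + 8496\right) - 46759\right) 39794 = \left(31439 - 46759\right) 39794 = \left(-15320\right) 39794 = -609644080$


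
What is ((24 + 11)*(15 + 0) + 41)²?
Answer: 320356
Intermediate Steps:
((24 + 11)*(15 + 0) + 41)² = (35*15 + 41)² = (525 + 41)² = 566² = 320356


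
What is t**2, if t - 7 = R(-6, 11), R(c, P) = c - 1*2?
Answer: 1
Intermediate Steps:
R(c, P) = -2 + c (R(c, P) = c - 2 = -2 + c)
t = -1 (t = 7 + (-2 - 6) = 7 - 8 = -1)
t**2 = (-1)**2 = 1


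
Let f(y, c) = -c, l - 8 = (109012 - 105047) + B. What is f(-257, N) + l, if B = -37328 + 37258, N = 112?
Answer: 3791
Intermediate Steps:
B = -70
l = 3903 (l = 8 + ((109012 - 105047) - 70) = 8 + (3965 - 70) = 8 + 3895 = 3903)
f(-257, N) + l = -1*112 + 3903 = -112 + 3903 = 3791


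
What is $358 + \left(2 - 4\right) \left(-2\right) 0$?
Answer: $358$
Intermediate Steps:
$358 + \left(2 - 4\right) \left(-2\right) 0 = 358 + \left(-2\right) \left(-2\right) 0 = 358 + 4 \cdot 0 = 358 + 0 = 358$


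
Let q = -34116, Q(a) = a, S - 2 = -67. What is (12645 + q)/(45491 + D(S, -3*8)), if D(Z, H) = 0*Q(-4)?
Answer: -21471/45491 ≈ -0.47198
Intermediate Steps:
S = -65 (S = 2 - 67 = -65)
D(Z, H) = 0 (D(Z, H) = 0*(-4) = 0)
(12645 + q)/(45491 + D(S, -3*8)) = (12645 - 34116)/(45491 + 0) = -21471/45491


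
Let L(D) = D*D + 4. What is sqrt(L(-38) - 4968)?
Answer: 8*I*sqrt(55) ≈ 59.33*I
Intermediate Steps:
L(D) = 4 + D**2 (L(D) = D**2 + 4 = 4 + D**2)
sqrt(L(-38) - 4968) = sqrt((4 + (-38)**2) - 4968) = sqrt((4 + 1444) - 4968) = sqrt(1448 - 4968) = sqrt(-3520) = 8*I*sqrt(55)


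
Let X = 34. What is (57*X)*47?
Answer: 91086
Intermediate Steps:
(57*X)*47 = (57*34)*47 = 1938*47 = 91086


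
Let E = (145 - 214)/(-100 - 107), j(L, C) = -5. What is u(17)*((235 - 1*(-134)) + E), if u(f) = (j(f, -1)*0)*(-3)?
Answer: 0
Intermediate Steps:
u(f) = 0 (u(f) = -5*0*(-3) = 0*(-3) = 0)
E = ⅓ (E = -69/(-207) = -69*(-1/207) = ⅓ ≈ 0.33333)
u(17)*((235 - 1*(-134)) + E) = 0*((235 - 1*(-134)) + ⅓) = 0*((235 + 134) + ⅓) = 0*(369 + ⅓) = 0*(1108/3) = 0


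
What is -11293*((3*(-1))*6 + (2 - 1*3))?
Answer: 214567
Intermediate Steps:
-11293*((3*(-1))*6 + (2 - 1*3)) = -11293*(-3*6 + (2 - 3)) = -11293*(-18 - 1) = -11293*(-19) = 214567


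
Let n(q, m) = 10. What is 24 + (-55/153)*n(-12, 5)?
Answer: 3122/153 ≈ 20.405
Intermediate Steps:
24 + (-55/153)*n(-12, 5) = 24 - 55/153*10 = 24 - 550/153 = 3122/153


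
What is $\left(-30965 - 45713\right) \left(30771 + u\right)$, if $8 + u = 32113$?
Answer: $-4821205928$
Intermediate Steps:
$u = 32105$ ($u = -8 + 32113 = 32105$)
$\left(-30965 - 45713\right) \left(30771 + u\right) = \left(-30965 - 45713\right) \left(30771 + 32105\right) = \left(-76678\right) 62876 = -4821205928$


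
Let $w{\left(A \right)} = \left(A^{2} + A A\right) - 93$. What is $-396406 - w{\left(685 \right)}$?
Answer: $-1334763$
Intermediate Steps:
$w{\left(A \right)} = -93 + 2 A^{2}$ ($w{\left(A \right)} = \left(A^{2} + A^{2}\right) - 93 = 2 A^{2} - 93 = -93 + 2 A^{2}$)
$-396406 - w{\left(685 \right)} = -396406 - \left(-93 + 2 \cdot 685^{2}\right) = -396406 - \left(-93 + 2 \cdot 469225\right) = -396406 - \left(-93 + 938450\right) = -396406 - 938357 = -1334763$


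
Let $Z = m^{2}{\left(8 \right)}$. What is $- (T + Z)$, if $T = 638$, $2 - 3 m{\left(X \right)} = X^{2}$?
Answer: $- \frac{9586}{9} \approx -1065.1$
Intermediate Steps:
$m{\left(X \right)} = \frac{2}{3} - \frac{X^{2}}{3}$
$Z = \frac{3844}{9}$ ($Z = \left(\frac{2}{3} - \frac{8^{2}}{3}\right)^{2} = \left(\frac{2}{3} - \frac{64}{3}\right)^{2} = \left(- \frac{62}{3}\right)^{2} = \frac{3844}{9} \approx 427.11$)
$- (T + Z) = - (638 + \frac{3844}{9}) = \left(-1\right) \frac{9586}{9} = - \frac{9586}{9}$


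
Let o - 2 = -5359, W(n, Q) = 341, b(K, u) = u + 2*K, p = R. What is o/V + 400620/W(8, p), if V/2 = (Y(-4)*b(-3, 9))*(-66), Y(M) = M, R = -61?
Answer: 5229383/4464 ≈ 1171.5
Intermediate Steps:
p = -61
V = 1584 (V = 2*(-4*(9 + 2*(-3))*(-66)) = 2*(-4*(9 - 6)*(-66)) = 2*(-4*3*(-66)) = 2*(-12*(-66)) = 2*792 = 1584)
o = -5357 (o = 2 - 5359 = -5357)
o/V + 400620/W(8, p) = -5357/1584 + 400620/341 = -5357*1/1584 + 400620*(1/341) = -487/144 + 36420/31 = 5229383/4464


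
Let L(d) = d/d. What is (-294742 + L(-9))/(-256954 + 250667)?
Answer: 294741/6287 ≈ 46.881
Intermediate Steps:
L(d) = 1
(-294742 + L(-9))/(-256954 + 250667) = (-294742 + 1)/(-256954 + 250667) = -294741/(-6287) = -294741*(-1/6287) = 294741/6287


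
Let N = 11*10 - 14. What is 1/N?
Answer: 1/96 ≈ 0.010417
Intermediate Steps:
N = 96 (N = 110 - 14 = 96)
1/N = 1/96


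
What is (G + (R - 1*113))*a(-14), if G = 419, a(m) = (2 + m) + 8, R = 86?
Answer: -1568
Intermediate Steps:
a(m) = 10 + m
(G + (R - 1*113))*a(-14) = (419 + (86 - 1*113))*(10 - 14) = (419 + (86 - 113))*(-4) = (419 - 27)*(-4) = 392*(-4) = -1568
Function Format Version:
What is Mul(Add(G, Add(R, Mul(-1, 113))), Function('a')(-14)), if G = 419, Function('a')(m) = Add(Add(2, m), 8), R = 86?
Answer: -1568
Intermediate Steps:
Function('a')(m) = Add(10, m)
Mul(Add(G, Add(R, Mul(-1, 113))), Function('a')(-14)) = Mul(Add(419, Add(86, Mul(-1, 113))), Add(10, -14)) = Mul(Add(419, Add(86, -113)), -4) = Mul(Add(419, -27), -4) = Mul(392, -4) = -1568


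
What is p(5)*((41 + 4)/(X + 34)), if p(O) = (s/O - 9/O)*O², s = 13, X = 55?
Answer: 900/89 ≈ 10.112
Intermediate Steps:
p(O) = 4*O (p(O) = (13/O - 9/O)*O² = (4/O)*O² = 4*O)
p(5)*((41 + 4)/(X + 34)) = (4*5)*((41 + 4)/(55 + 34)) = 20*(45/89) = 900/89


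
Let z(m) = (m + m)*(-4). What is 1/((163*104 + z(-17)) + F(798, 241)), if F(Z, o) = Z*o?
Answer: 1/209406 ≈ 4.7754e-6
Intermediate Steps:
z(m) = -8*m (z(m) = (2*m)*(-4) = -8*m)
1/((163*104 + z(-17)) + F(798, 241)) = 1/((163*104 - 8*(-17)) + 798*241) = 1/((16952 + 136) + 192318) = 1/(17088 + 192318) = 1/209406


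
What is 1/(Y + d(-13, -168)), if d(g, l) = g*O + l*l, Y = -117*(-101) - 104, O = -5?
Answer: 1/40002 ≈ 2.4999e-5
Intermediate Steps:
Y = 11713 (Y = 11817 - 104 = 11713)
d(g, l) = l² - 5*g (d(g, l) = g*(-5) + l*l = -5*g + l² = l² - 5*g)
1/(Y + d(-13, -168)) = 1/(11713 + ((-168)² - 5*(-13))) = 1/(11713 + (28224 + 65)) = 1/(11713 + 28289) = 1/40002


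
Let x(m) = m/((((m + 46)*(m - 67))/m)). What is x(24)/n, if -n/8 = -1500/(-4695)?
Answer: 2817/37625 ≈ 0.074870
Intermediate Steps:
n = -800/313 (n = -(-12000)/(-4695) = -(-12000)*(-1)/4695 = -8*100/313 = -800/313 ≈ -2.5559)
x(m) = m²/((-67 + m)*(46 + m)) (x(m) = m/((((46 + m)*(-67 + m))/m)) = m/((((-67 + m)*(46 + m))/m)) = m/(((-67 + m)*(46 + m)/m)) = m*(m/((-67 + m)*(46 + m))) = m²/((-67 + m)*(46 + m)))
x(24)/n = (24²/(-3082 + 24² - 21*24))/(-800/313) = (576/(-3082 + 576 - 504))*(-313/800) = (576/(-3010))*(-313/800) = (576*(-1/3010))*(-313/800) = -288/1505*(-313/800) = 2817/37625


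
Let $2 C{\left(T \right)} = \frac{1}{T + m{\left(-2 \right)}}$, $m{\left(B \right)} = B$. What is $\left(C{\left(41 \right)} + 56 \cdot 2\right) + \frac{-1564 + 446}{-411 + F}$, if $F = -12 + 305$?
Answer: $\frac{559085}{4602} \approx 121.49$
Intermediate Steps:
$F = 293$
$C{\left(T \right)} = \frac{1}{2 \left(-2 + T\right)}$ ($C{\left(T \right)} = \frac{1}{2 \left(T - 2\right)} = \frac{1}{2 \left(-2 + T\right)}$)
$\left(C{\left(41 \right)} + 56 \cdot 2\right) + \frac{-1564 + 446}{-411 + F} = \left(\frac{1}{2 \left(-2 + 41\right)} + 56 \cdot 2\right) + \frac{-1564 + 446}{-411 + 293} = \left(\frac{1}{2 \cdot 39} + 112\right) - \frac{1118}{-118} = \left(\frac{1}{2} \cdot \frac{1}{39} + 112\right) - - \frac{559}{59} = \left(\frac{1}{78} + 112\right) + \frac{559}{59} = \frac{8737}{78} + \frac{559}{59} = \frac{559085}{4602}$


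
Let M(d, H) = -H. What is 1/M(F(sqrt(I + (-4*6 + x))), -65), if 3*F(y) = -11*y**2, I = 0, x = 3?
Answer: 1/65 ≈ 0.015385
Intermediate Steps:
F(y) = -11*y**2/3 (F(y) = (-11*y**2)/3 = -11*y**2/3)
1/M(F(sqrt(I + (-4*6 + x))), -65) = 1/(-1*(-65)) = 1/65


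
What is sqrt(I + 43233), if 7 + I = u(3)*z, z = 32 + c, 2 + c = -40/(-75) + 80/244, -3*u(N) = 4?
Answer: sqrt(36155437490)/915 ≈ 207.81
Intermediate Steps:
u(N) = -4/3 (u(N) = -1/3*4 = -4/3)
c = -1042/915 (c = -2 + (-40/(-75) + 80/244) = -2 + (-40*(-1/75) + 80*(1/244)) = -2 + (8/15 + 20/61) = -2 + 788/915 = -1042/915 ≈ -1.1388)
z = 28238/915 (z = 32 - 1042/915 = 28238/915 ≈ 30.861)
I = -132167/2745 (I = -7 - 4/3*28238/915 = -7 - 112952/2745 = -132167/2745 ≈ -48.148)
sqrt(I + 43233) = sqrt(-132167/2745 + 43233) = sqrt(118542418/2745) = sqrt(36155437490)/915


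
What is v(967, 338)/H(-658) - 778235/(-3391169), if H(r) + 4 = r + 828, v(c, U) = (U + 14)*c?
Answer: 577214427953/281467027 ≈ 2050.7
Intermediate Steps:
v(c, U) = c*(14 + U) (v(c, U) = (14 + U)*c = c*(14 + U))
H(r) = 824 + r (H(r) = -4 + (r + 828) = -4 + (828 + r) = 824 + r)
v(967, 338)/H(-658) - 778235/(-3391169) = (967*(14 + 338))/(824 - 658) - 778235/(-3391169) = (967*352)/166 - 778235*(-1/3391169) = 340384*(1/166) + 778235/3391169 = 170192/83 + 778235/3391169 = 577214427953/281467027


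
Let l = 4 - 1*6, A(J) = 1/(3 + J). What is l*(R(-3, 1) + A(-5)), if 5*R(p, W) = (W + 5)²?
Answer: -67/5 ≈ -13.400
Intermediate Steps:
R(p, W) = (5 + W)²/5 (R(p, W) = (W + 5)²/5 = (5 + W)²/5)
l = -2 (l = 4 - 6 = -2)
l*(R(-3, 1) + A(-5)) = -2*((5 + 1)²/5 + 1/(3 - 5)) = -2*((⅕)*6² + 1/(-2)) = -2*((⅕)*36 - ½) = -2*(36/5 - ½) = -2*67/10 = -67/5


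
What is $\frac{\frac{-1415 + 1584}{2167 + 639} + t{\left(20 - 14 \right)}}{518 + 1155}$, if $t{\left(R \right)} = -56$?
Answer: $- \frac{156967}{4694438} \approx -0.033437$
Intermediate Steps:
$\frac{\frac{-1415 + 1584}{2167 + 639} + t{\left(20 - 14 \right)}}{518 + 1155} = \frac{\frac{-1415 + 1584}{2167 + 639} - 56}{518 + 1155} = \frac{\frac{169}{2806} - 56}{1673} = \left(169 \cdot \frac{1}{2806} - 56\right) \frac{1}{1673} = \left(\frac{169}{2806} - 56\right) \frac{1}{1673} = \left(- \frac{156967}{2806}\right) \frac{1}{1673} = - \frac{156967}{4694438}$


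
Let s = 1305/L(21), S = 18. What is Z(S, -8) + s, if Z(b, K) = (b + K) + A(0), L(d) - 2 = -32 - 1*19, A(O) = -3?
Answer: -962/49 ≈ -19.633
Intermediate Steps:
L(d) = -49 (L(d) = 2 + (-32 - 1*19) = 2 + (-32 - 19) = 2 - 51 = -49)
s = -1305/49 (s = 1305/(-49) = 1305*(-1/49) = -1305/49 ≈ -26.633)
Z(b, K) = -3 + K + b (Z(b, K) = (b + K) - 3 = (K + b) - 3 = -3 + K + b)
Z(S, -8) + s = (-3 - 8 + 18) - 1305/49 = 7 - 1305/49 = -962/49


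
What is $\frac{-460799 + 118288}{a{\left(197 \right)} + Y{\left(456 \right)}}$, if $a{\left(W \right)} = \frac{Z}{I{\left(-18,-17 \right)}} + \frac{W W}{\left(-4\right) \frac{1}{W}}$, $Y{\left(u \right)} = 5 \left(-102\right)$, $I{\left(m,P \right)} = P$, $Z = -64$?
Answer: $\frac{23290748}{130005765} \approx 0.17915$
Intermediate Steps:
$Y{\left(u \right)} = -510$
$a{\left(W \right)} = \frac{64}{17} - \frac{W^{3}}{4}$ ($a{\left(W \right)} = - \frac{64}{-17} + \frac{W W}{\left(-4\right) \frac{1}{W}} = \left(-64\right) \left(- \frac{1}{17}\right) + W^{2} \left(- \frac{W}{4}\right) = \frac{64}{17} - \frac{W^{3}}{4}$)
$\frac{-460799 + 118288}{a{\left(197 \right)} + Y{\left(456 \right)}} = \frac{-460799 + 118288}{\left(\frac{64}{17} - \frac{197^{3}}{4}\right) - 510} = - \frac{342511}{\left(\frac{64}{17} - \frac{7645373}{4}\right) - 510} = - \frac{342511}{- \frac{129971085}{68} - 510} = - \frac{342511}{- \frac{130005765}{68}} = \left(-342511\right) \left(- \frac{68}{130005765}\right) = \frac{23290748}{130005765}$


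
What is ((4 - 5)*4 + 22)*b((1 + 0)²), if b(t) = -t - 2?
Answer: -54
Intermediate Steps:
b(t) = -2 - t
((4 - 5)*4 + 22)*b((1 + 0)²) = ((4 - 5)*4 + 22)*(-2 - (1 + 0)²) = (-1*4 + 22)*(-2 - 1*1²) = (-4 + 22)*(-2 - 1*1) = 18*(-2 - 1) = 18*(-3) = -54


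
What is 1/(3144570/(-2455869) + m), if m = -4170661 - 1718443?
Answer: -62971/370842848614 ≈ -1.6981e-7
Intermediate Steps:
m = -5889104
1/(3144570/(-2455869) + m) = 1/(3144570/(-2455869) - 5889104) = 1/(3144570*(-1/2455869) - 5889104) = 1/(-80630/62971 - 5889104) = 1/(-370842848614/62971) = -62971/370842848614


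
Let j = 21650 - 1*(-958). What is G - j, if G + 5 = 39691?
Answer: 17078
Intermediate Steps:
G = 39686 (G = -5 + 39691 = 39686)
j = 22608 (j = 21650 + 958 = 22608)
G - j = 39686 - 1*22608 = 39686 - 22608 = 17078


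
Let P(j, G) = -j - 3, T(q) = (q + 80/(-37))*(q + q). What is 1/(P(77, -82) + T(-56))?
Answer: 37/238064 ≈ 0.00015542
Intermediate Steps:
T(q) = 2*q*(-80/37 + q) (T(q) = (q + 80*(-1/37))*(2*q) = (q - 80/37)*(2*q) = (-80/37 + q)*(2*q) = 2*q*(-80/37 + q))
P(j, G) = -3 - j
1/(P(77, -82) + T(-56)) = 1/((-3 - 1*77) + (2/37)*(-56)*(-80 + 37*(-56))) = 1/((-3 - 77) + (2/37)*(-56)*(-80 - 2072)) = 1/(-80 + (2/37)*(-56)*(-2152)) = 1/(-80 + 241024/37) = 1/(238064/37) = 37/238064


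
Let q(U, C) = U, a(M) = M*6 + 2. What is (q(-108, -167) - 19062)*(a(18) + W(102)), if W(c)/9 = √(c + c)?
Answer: -2108700 - 345060*√51 ≈ -4.5729e+6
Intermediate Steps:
a(M) = 2 + 6*M (a(M) = 6*M + 2 = 2 + 6*M)
W(c) = 9*√2*√c (W(c) = 9*√(c + c) = 9*√(2*c) = 9*(√2*√c) = 9*√2*√c)
(q(-108, -167) - 19062)*(a(18) + W(102)) = (-108 - 19062)*((2 + 6*18) + 9*√2*√102) = -19170*((2 + 108) + 18*√51) = -19170*(110 + 18*√51) = -2108700 - 345060*√51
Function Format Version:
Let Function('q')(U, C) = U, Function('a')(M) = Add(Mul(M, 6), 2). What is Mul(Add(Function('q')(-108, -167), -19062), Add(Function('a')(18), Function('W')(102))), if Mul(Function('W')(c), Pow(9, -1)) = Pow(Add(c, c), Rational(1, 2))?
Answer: Add(-2108700, Mul(-345060, Pow(51, Rational(1, 2)))) ≈ -4.5729e+6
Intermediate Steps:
Function('a')(M) = Add(2, Mul(6, M)) (Function('a')(M) = Add(Mul(6, M), 2) = Add(2, Mul(6, M)))
Function('W')(c) = Mul(9, Pow(2, Rational(1, 2)), Pow(c, Rational(1, 2))) (Function('W')(c) = Mul(9, Pow(Add(c, c), Rational(1, 2))) = Mul(9, Pow(Mul(2, c), Rational(1, 2))) = Mul(9, Mul(Pow(2, Rational(1, 2)), Pow(c, Rational(1, 2)))) = Mul(9, Pow(2, Rational(1, 2)), Pow(c, Rational(1, 2))))
Mul(Add(Function('q')(-108, -167), -19062), Add(Function('a')(18), Function('W')(102))) = Mul(Add(-108, -19062), Add(Add(2, Mul(6, 18)), Mul(9, Pow(2, Rational(1, 2)), Pow(102, Rational(1, 2))))) = Mul(-19170, Add(Add(2, 108), Mul(18, Pow(51, Rational(1, 2))))) = Mul(-19170, Add(110, Mul(18, Pow(51, Rational(1, 2))))) = Add(-2108700, Mul(-345060, Pow(51, Rational(1, 2))))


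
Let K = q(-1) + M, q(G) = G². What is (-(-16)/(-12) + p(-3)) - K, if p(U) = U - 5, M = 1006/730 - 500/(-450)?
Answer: -42122/3285 ≈ -12.823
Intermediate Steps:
M = 8177/3285 (M = 1006*(1/730) - 500*(-1/450) = 503/365 + 10/9 = 8177/3285 ≈ 2.4892)
p(U) = -5 + U
K = 11462/3285 (K = (-1)² + 8177/3285 = 1 + 8177/3285 = 11462/3285 ≈ 3.4892)
(-(-16)/(-12) + p(-3)) - K = (-(-16)/(-12) + (-5 - 3)) - 1*11462/3285 = (-(-16)*(-1)/12 - 8) - 11462/3285 = (-2*⅔ - 8) - 11462/3285 = (-4/3 - 8) - 11462/3285 = -28/3 - 11462/3285 = -42122/3285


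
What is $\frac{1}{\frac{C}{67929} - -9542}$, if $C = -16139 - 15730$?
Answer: $\frac{22643}{216048883} \approx 0.0001048$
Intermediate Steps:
$C = -31869$
$\frac{1}{\frac{C}{67929} - -9542} = \frac{1}{- \frac{31869}{67929} - -9542} = \frac{1}{\left(-31869\right) \frac{1}{67929} + 9542} = \frac{1}{- \frac{10623}{22643} + 9542} = \frac{1}{\frac{216048883}{22643}} = \frac{22643}{216048883}$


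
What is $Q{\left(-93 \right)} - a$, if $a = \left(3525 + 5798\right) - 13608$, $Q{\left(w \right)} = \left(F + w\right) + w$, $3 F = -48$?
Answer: $4083$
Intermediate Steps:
$F = -16$ ($F = \frac{1}{3} \left(-48\right) = -16$)
$Q{\left(w \right)} = -16 + 2 w$ ($Q{\left(w \right)} = \left(-16 + w\right) + w = -16 + 2 w$)
$a = -4285$ ($a = 9323 - 13608 = -4285$)
$Q{\left(-93 \right)} - a = \left(-16 + 2 \left(-93\right)\right) - -4285 = \left(-16 - 186\right) + 4285 = -202 + 4285 = 4083$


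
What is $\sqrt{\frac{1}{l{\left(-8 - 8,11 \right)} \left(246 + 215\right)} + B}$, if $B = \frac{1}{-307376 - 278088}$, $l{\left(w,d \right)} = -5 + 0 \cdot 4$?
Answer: $\frac{i \sqrt{198297761131470}}{674747260} \approx 0.02087 i$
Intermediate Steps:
$l{\left(w,d \right)} = -5$ ($l{\left(w,d \right)} = -5 + 0 = -5$)
$B = - \frac{1}{585464}$ ($B = \frac{1}{-585464} = - \frac{1}{585464} \approx -1.708 \cdot 10^{-6}$)
$\sqrt{\frac{1}{l{\left(-8 - 8,11 \right)} \left(246 + 215\right)} + B} = \sqrt{\frac{1}{\left(-5\right) \left(246 + 215\right)} - \frac{1}{585464}} = \sqrt{\frac{1}{\left(-5\right) 461} - \frac{1}{585464}} = \sqrt{\frac{1}{-2305} - \frac{1}{585464}} = \sqrt{- \frac{1}{2305} - \frac{1}{585464}} = \sqrt{- \frac{587769}{1349494520}} = \frac{i \sqrt{198297761131470}}{674747260}$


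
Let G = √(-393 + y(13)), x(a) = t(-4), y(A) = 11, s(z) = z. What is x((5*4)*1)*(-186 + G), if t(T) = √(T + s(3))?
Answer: I*(-186 + I*√382) ≈ -19.545 - 186.0*I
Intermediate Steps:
t(T) = √(3 + T) (t(T) = √(T + 3) = √(3 + T))
x(a) = I (x(a) = √(3 - 4) = √(-1) = I)
G = I*√382 (G = √(-393 + 11) = √(-382) = I*√382 ≈ 19.545*I)
x((5*4)*1)*(-186 + G) = I*(-186 + I*√382)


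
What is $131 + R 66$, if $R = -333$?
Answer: $-21847$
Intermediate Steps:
$131 + R 66 = 131 - 21978 = -21847$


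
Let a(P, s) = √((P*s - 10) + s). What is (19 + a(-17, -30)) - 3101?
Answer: -3082 + √470 ≈ -3060.3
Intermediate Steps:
a(P, s) = √(-10 + s + P*s) (a(P, s) = √((-10 + P*s) + s) = √(-10 + s + P*s))
(19 + a(-17, -30)) - 3101 = (19 + √(-10 - 30 - 17*(-30))) - 3101 = (19 + √(-10 - 30 + 510)) - 3101 = (19 + √470) - 3101 = -3082 + √470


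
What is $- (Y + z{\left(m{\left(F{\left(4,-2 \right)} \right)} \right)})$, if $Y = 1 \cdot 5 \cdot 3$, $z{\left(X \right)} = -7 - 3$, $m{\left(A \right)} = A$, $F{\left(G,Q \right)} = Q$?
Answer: $-5$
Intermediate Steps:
$z{\left(X \right)} = -10$
$Y = 15$ ($Y = 5 \cdot 3 = 15$)
$- (Y + z{\left(m{\left(F{\left(4,-2 \right)} \right)} \right)}) = - (15 - 10) = \left(-1\right) 5 = -5$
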